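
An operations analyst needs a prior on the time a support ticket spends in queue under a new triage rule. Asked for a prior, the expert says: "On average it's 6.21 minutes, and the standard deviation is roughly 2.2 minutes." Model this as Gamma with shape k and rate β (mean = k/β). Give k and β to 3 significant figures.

For Gamma(k, rate β): mean = k/β, variance = k/β², so CV = 1/√k.
CV = SD/mean = 2.2/6.21 = 0.3543, hence k = 1/CV² = 7.97.
Then β = k/mean = 7.97/6.21 = 1.28.

k ≈ 7.97, β ≈ 1.28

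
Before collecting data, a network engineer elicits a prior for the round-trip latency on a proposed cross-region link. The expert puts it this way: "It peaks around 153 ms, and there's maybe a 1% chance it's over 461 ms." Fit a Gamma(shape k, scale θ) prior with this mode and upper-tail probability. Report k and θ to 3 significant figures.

k ≈ 4.7, θ ≈ 41.4

Gamma(k,θ) with k>1 has mode (k−1)θ, so θ = 153/(k−1).
Need P(X < 461) = 0.99 with θ tied to k this way. Start at k = 2, θ = 153: P(X<461) ≈ 0.803.
Too low — raise k to concentrate. Iterating converges to k ≈ 4.7.
Then θ = 153/(4.7−1) ≈ 41.4.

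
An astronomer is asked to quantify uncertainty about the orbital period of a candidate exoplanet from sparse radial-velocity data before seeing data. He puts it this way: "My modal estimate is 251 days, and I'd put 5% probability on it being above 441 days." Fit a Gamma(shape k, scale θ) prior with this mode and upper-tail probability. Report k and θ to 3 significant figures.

k ≈ 9.78, θ ≈ 28.6

Gamma(k,θ) with k>1 has mode (k−1)θ, so θ = 251/(k−1).
Need P(X < 441) = 0.95 with θ tied to k this way. Start at k = 2, θ = 251: P(X<441) ≈ 0.524.
Too low — raise k to concentrate. Iterating converges to k ≈ 9.78.
Then θ = 251/(9.78−1) ≈ 28.6.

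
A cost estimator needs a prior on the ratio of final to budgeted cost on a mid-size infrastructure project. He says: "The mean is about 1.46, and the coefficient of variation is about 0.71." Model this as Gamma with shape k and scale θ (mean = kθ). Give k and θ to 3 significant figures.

For Gamma(k, scale θ): mean = kθ, variance = kθ², so CV = 1/√k.
CV = 0.71, hence k = 1/CV² = 1.98.
Then θ = mean/k = 1.46/1.98 = 0.736.

k ≈ 1.98, θ ≈ 0.736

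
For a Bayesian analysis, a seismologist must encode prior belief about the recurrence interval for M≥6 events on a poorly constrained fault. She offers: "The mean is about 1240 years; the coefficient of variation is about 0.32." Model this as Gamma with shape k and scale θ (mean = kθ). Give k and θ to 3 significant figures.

k ≈ 9.77, θ ≈ 127

For Gamma(k, scale θ): mean = kθ, variance = kθ², so CV = 1/√k.
CV = 0.32, hence k = 1/CV² = 9.77.
Then θ = mean/k = 1240/9.77 = 127.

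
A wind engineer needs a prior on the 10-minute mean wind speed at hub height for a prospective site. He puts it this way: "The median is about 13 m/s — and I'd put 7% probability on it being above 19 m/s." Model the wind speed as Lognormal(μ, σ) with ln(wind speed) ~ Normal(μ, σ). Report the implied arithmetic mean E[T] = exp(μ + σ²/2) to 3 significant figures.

If T ~ Lognormal(μ,σ) then ln T ~ Normal(μ,σ), so the p-quantile of ln T is μ + z_p·σ.
ln(13) = 2.565 and ln(19) = 2.944; z_{0.5} = 0, z_{0.93} = 1.476.
σ = (2.944 − 2.565)/(1.476 − (0)) = 0.257.
μ = 2.565 − (0)·0.257 = 2.565.
E[T] = exp(μ + σ²/2) = exp(2.565 + 0.0331) = 13.4 m/s.

E[T] ≈ 13.4 m/s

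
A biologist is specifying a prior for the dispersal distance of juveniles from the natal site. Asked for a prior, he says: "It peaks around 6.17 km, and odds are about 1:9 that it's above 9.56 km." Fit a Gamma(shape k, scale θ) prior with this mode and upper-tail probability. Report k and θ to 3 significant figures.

k ≈ 10.8, θ ≈ 0.633

Gamma(k,θ) with k>1 has mode (k−1)θ, so θ = 6.17/(k−1).
Need P(X < 9.56) = 0.9 with θ tied to k this way. Start at k = 2, θ = 6.17: P(X<9.56) ≈ 0.459.
Too low — raise k to concentrate. Iterating converges to k ≈ 10.8.
Then θ = 6.17/(10.8−1) ≈ 0.633.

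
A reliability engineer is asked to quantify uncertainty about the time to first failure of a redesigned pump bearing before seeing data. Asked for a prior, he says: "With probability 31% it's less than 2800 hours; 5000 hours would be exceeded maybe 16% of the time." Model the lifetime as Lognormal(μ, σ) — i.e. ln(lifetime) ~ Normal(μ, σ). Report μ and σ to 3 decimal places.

If T ~ Lognormal(μ,σ) then ln T ~ Normal(μ,σ), so the p-quantile of ln T is μ + z_p·σ.
ln(2800) = 7.937 and ln(5000) = 8.517; z_{0.31} = -0.4959, z_{0.84} = 0.9945.
σ = (8.517 − 7.937)/(0.9945 − (-0.4959)) = 0.389.
μ = 7.937 − (-0.4959)·0.389 = 8.130.

μ ≈ 8.130, σ ≈ 0.389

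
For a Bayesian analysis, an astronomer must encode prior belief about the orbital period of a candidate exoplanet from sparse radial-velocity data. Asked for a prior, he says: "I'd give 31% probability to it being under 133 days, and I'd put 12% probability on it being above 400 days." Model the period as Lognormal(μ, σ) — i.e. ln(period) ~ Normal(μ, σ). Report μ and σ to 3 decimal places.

μ ≈ 5.217, σ ≈ 0.659

If T ~ Lognormal(μ,σ) then ln T ~ Normal(μ,σ), so the p-quantile of ln T is μ + z_p·σ.
ln(133) = 4.89 and ln(400) = 5.991; z_{0.31} = -0.4959, z_{0.88} = 1.175.
σ = (5.991 − 4.89)/(1.175 − (-0.4959)) = 0.659.
μ = 4.89 − (-0.4959)·0.659 = 5.217.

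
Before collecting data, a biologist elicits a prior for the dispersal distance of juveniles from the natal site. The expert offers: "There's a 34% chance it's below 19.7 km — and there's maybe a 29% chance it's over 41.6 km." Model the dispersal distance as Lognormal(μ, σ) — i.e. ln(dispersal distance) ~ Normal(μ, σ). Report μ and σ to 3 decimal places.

μ ≈ 3.300, σ ≈ 0.774

If T ~ Lognormal(μ,σ) then ln T ~ Normal(μ,σ), so the p-quantile of ln T is μ + z_p·σ.
ln(19.7) = 2.981 and ln(41.6) = 3.728; z_{0.34} = -0.4125, z_{0.71} = 0.5534.
σ = (3.728 − 2.981)/(0.5534 − (-0.4125)) = 0.774.
μ = 2.981 − (-0.4125)·0.774 = 3.300.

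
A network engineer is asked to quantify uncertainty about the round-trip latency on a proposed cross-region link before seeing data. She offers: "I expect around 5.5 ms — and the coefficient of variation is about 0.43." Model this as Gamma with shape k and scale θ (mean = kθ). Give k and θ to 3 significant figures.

k ≈ 5.41, θ ≈ 1.02

For Gamma(k, scale θ): mean = kθ, variance = kθ², so CV = 1/√k.
CV = 0.43, hence k = 1/CV² = 5.41.
Then θ = mean/k = 5.5/5.41 = 1.02.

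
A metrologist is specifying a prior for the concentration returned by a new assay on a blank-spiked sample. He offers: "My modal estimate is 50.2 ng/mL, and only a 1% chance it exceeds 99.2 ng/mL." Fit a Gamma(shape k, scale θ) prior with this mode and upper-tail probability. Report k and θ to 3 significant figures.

Gamma(k,θ) with k>1 has mode (k−1)θ, so θ = 50.2/(k−1).
Need P(X < 99.2) = 0.99 with θ tied to k this way. Start at k = 2, θ = 50.2: P(X<99.2) ≈ 0.587.
Too low — raise k to concentrate. Iterating converges to k ≈ 11.6.
Then θ = 50.2/(11.6−1) ≈ 4.73.

k ≈ 11.6, θ ≈ 4.73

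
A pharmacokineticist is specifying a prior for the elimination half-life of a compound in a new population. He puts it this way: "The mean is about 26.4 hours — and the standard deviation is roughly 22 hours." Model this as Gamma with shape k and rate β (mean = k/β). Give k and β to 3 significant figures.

k ≈ 1.44, β ≈ 0.0545

For Gamma(k, rate β): mean = k/β, variance = k/β², so CV = 1/√k.
CV = SD/mean = 22/26.4 = 0.8333, hence k = 1/CV² = 1.44.
Then β = k/mean = 1.44/26.4 = 0.0545.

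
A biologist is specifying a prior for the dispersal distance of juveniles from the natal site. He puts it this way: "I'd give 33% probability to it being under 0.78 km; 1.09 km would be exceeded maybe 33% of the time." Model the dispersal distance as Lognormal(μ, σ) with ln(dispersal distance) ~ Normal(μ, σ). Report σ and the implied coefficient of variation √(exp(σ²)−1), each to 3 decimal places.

If T ~ Lognormal(μ,σ) then ln T ~ Normal(μ,σ), so the p-quantile of ln T is μ + z_p·σ.
ln(0.78) = -0.2485 and ln(1.09) = 0.08618; z_{0.33} = -0.4399, z_{0.67} = 0.4399.
σ = (0.08618 − -0.2485)/(0.4399 − (-0.4399)) = 0.380.
μ = -0.2485 − (-0.4399)·0.380 = -0.081.
CV = √(exp(σ²)−1) = √(exp(0.1447)−1) = 0.395.

σ ≈ 0.380, CV ≈ 0.395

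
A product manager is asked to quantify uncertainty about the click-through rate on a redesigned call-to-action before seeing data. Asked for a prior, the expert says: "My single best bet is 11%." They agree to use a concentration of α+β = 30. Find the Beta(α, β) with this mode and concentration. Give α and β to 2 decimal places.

For α,β > 1 the Beta mode is (α−1)/(α+β−2). With α+β = 30, the mode is (α−1)/28.
Set (α−1)/28 = 0.11 → α = 1 + 0.11·28 = 4.08.
β = 30 − α = 25.92.

α = 4.08, β = 25.92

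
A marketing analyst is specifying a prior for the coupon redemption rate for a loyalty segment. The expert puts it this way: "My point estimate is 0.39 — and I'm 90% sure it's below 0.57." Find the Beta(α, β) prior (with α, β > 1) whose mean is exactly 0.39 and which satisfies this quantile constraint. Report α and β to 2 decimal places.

With mean 0.39 fixed, write α = 0.39s, β = 0.61s where s = α+β.
Need P(θ < 0.57) = 0.9 under Beta(0.39s, 0.61s). Normal approximation: (q−m)/√(m(1−m)/s) ≈ z_{0.9} = 1.28, so s ≈ 0.39·0.61·(1.28)²/(0.57−0.39)² = 12.1.
At s = 12.1: P(θ<0.57) ≈ 0.898. Adjusting to match 0.9 gives s ≈ 12.24.
So α = 0.39·12.24 ≈ 4.77, β = 0.61·12.24 ≈ 7.46.

α ≈ 4.77, β ≈ 7.46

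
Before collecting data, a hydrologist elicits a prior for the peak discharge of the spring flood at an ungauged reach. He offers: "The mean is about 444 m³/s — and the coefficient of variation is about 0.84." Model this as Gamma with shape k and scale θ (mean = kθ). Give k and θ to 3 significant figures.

k ≈ 1.42, θ ≈ 313

For Gamma(k, scale θ): mean = kθ, variance = kθ², so CV = 1/√k.
CV = 0.84, hence k = 1/CV² = 1.42.
Then θ = mean/k = 444/1.42 = 313.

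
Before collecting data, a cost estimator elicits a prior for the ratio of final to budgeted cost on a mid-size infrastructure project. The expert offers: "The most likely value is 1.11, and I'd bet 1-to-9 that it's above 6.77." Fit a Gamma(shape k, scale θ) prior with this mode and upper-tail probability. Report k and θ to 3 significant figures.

k ≈ 1.52, θ ≈ 2.15

Gamma(k,θ) with k>1 has mode (k−1)θ, so θ = 1.11/(k−1).
Need P(X < 6.77) = 0.9 with θ tied to k this way. Start at k = 2, θ = 1.11: P(X<6.77) ≈ 0.984.
Too high — lower k to spread out. Iterating converges to k ≈ 1.52.
Then θ = 1.11/(1.52−1) ≈ 2.15.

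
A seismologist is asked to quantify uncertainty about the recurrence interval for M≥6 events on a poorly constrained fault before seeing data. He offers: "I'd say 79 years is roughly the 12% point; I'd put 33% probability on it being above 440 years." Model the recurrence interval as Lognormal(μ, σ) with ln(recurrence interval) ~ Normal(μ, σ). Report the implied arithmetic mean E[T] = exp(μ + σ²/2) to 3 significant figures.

E[T] ≈ 485 years

If T ~ Lognormal(μ,σ) then ln T ~ Normal(μ,σ), so the p-quantile of ln T is μ + z_p·σ.
ln(79) = 4.369 and ln(440) = 6.087; z_{0.12} = -1.175, z_{0.67} = 0.4399.
σ = (6.087 − 4.369)/(0.4399 − (-1.175)) = 1.063.
μ = 4.369 − (-1.175)·1.063 = 5.619.
E[T] = exp(μ + σ²/2) = exp(5.619 + 0.5654) = 485 years.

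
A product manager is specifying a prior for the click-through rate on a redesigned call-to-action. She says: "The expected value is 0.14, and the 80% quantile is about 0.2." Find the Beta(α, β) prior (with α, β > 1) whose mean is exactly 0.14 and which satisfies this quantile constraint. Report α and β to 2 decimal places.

α ≈ 2.78, β ≈ 17.06

With mean 0.14 fixed, write α = 0.14s, β = 0.86s where s = α+β.
Need P(θ < 0.2) = 0.8 under Beta(0.14s, 0.86s). Normal approximation: (q−m)/√(m(1−m)/s) ≈ z_{0.8} = 0.842, so s ≈ 0.14·0.86·(0.842)²/(0.2−0.14)² = 23.7.
At s = 23.7: P(θ<0.2) ≈ 0.814. Adjusting to match 0.8 gives s ≈ 19.84.
So α = 0.14·19.84 ≈ 2.78, β = 0.86·19.84 ≈ 17.06.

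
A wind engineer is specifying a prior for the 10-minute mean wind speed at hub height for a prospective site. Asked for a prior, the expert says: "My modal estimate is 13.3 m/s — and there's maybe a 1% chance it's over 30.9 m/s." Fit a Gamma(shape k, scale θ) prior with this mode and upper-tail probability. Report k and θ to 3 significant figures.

k ≈ 7.71, θ ≈ 1.98

Gamma(k,θ) with k>1 has mode (k−1)θ, so θ = 13.3/(k−1).
Need P(X < 30.9) = 0.99 with θ tied to k this way. Start at k = 2, θ = 13.3: P(X<30.9) ≈ 0.674.
Too low — raise k to concentrate. Iterating converges to k ≈ 7.71.
Then θ = 13.3/(7.71−1) ≈ 1.98.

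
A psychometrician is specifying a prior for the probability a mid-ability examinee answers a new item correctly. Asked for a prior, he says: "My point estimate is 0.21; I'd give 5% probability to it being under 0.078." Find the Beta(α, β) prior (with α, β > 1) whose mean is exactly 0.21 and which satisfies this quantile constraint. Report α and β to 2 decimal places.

With mean 0.21 fixed, write α = 0.21s, β = 0.79s where s = α+β.
Need P(θ < 0.078) = 0.05 under Beta(0.21s, 0.79s). Normal approximation: (q−m)/√(m(1−m)/s) ≈ z_{0.05} = -1.64, so s ≈ 0.21·0.79·(-1.64)²/(0.078−0.21)² = 25.8.
At s = 25.8: P(θ<0.078) ≈ 0.023. Adjusting to match 0.05 gives s ≈ 18.51.
So α = 0.21·18.51 ≈ 3.89, β = 0.79·18.51 ≈ 14.62.

α ≈ 3.89, β ≈ 14.62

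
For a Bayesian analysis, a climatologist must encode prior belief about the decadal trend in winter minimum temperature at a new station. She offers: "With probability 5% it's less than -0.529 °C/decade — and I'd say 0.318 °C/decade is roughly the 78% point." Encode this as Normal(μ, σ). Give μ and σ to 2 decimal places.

μ = 0.05, σ = 0.35

For Normal(μ,σ), the p-quantile is μ + z_p·σ. Here z_{0.05} = -1.645, z_{0.78} = 0.7722.
So -0.529 = μ − 1.645σ and 0.318 = μ + 0.7722σ.
Subtracting: σ = (0.318 − -0.529)/(0.7722 − (-1.645)) = 0.35.
Then μ = -0.529 − (-1.645)·0.35 = 0.05.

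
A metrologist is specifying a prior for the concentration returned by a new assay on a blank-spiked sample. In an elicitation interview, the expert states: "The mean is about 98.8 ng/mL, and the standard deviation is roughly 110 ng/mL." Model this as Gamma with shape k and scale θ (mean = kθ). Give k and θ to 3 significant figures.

For Gamma(k, scale θ): mean = kθ, variance = kθ², so CV = 1/√k.
CV = SD/mean = 110/98.8 = 1.113, hence k = 1/CV² = 0.807.
Then θ = mean/k = 98.8/0.807 = 122.

k ≈ 0.807, θ ≈ 122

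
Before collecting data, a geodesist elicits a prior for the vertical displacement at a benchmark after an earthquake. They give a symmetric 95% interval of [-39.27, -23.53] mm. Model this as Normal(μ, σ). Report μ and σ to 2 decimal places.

A symmetric 95% interval runs μ ± z·σ with z = 1.96.
Half-width = 7.87, so σ = 7.87/1.96 = 4.02.
μ is the interval midpoint, -31.40.

μ = -31.40, σ = 4.02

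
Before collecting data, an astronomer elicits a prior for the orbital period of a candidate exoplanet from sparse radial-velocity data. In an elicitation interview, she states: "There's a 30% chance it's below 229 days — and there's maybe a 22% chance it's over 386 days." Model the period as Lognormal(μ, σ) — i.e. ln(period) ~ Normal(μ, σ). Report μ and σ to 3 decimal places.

μ ≈ 5.645, σ ≈ 0.403

If T ~ Lognormal(μ,σ) then ln T ~ Normal(μ,σ), so the p-quantile of ln T is μ + z_p·σ.
ln(229) = 5.434 and ln(386) = 5.956; z_{0.3} = -0.5244, z_{0.78} = 0.7722.
σ = (5.956 − 5.434)/(0.7722 − (-0.5244)) = 0.403.
μ = 5.434 − (-0.5244)·0.403 = 5.645.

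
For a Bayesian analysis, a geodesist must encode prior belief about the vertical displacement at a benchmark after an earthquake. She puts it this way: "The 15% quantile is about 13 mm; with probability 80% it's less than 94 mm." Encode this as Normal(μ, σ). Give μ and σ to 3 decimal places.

μ = 57.701, σ = 43.130

The p-quantile of Normal(μ,σ) is μ + z_p·σ, with z_{0.15} = -1.036 and z_{0.8} = 0.8416.
Eliminate σ: μ = (z₂·x₁ − z₁·x₂)/(z₂ − z₁) = (0.8416·13 − (-1.036)·94)/1.878 = 57.701.
Then σ = (x₂ − x₁)/(z₂ − z₁) = (94 − 13)/1.878 = 43.130.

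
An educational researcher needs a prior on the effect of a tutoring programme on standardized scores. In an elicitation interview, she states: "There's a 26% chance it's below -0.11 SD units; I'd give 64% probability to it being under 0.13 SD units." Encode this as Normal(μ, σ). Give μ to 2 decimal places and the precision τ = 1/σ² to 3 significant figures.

The p-quantile of Normal(μ,σ) is μ + z_p·σ, with z_{0.26} = -0.6433 and z_{0.64} = 0.3585.
Eliminate σ: μ = (z₂·x₁ − z₁·x₂)/(z₂ − z₁) = (0.3585·-0.11 − (-0.6433)·0.13)/1.002 = 0.04.
Then σ = (x₂ − x₁)/(z₂ − z₁) = (0.13 − -0.11)/1.002 = 0.24.
Precision τ = 1/σ² = 1/0.2396² = 17.4.

μ = 0.04, τ = 17.4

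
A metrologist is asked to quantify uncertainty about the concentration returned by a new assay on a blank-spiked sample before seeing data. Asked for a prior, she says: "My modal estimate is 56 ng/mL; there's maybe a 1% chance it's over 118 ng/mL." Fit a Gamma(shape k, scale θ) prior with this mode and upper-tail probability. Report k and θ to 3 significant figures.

k ≈ 9.75, θ ≈ 6.4

Gamma(k,θ) with k>1 has mode (k−1)θ, so θ = 56/(k−1).
Need P(X < 118) = 0.99 with θ tied to k this way. Start at k = 2, θ = 56: P(X<118) ≈ 0.622.
Too low — raise k to concentrate. Iterating converges to k ≈ 9.75.
Then θ = 56/(9.75−1) ≈ 6.4.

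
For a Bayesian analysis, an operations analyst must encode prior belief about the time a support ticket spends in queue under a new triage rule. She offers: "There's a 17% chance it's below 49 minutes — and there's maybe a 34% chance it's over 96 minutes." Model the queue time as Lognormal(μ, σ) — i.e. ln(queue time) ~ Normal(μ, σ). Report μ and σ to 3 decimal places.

If T ~ Lognormal(μ,σ) then ln T ~ Normal(μ,σ), so the p-quantile of ln T is μ + z_p·σ.
ln(49) = 3.892 and ln(96) = 4.564; z_{0.17} = -0.9542, z_{0.66} = 0.4125.
σ = (4.564 − 3.892)/(0.4125 − (-0.9542)) = 0.492.
μ = 3.892 − (-0.9542)·0.492 = 4.361.

μ ≈ 4.361, σ ≈ 0.492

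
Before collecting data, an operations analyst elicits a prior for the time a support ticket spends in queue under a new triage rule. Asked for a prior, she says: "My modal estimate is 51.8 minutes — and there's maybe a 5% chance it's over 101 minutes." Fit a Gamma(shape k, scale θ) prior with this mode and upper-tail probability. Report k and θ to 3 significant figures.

Gamma(k,θ) with k>1 has mode (k−1)θ, so θ = 51.8/(k−1).
Need P(X < 101) = 0.95 with θ tied to k this way. Start at k = 2, θ = 51.8: P(X<101) ≈ 0.580.
Too low — raise k to concentrate. Iterating converges to k ≈ 7.23.
Then θ = 51.8/(7.23−1) ≈ 8.32.

k ≈ 7.23, θ ≈ 8.32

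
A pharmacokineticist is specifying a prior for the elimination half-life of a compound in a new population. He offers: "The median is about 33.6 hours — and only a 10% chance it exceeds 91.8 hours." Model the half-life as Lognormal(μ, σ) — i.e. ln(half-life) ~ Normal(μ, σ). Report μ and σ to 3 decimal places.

If T ~ Lognormal(μ,σ) then ln T ~ Normal(μ,σ), so the p-quantile of ln T is μ + z_p·σ.
ln(33.6) = 3.515 and ln(91.8) = 4.52; z_{0.5} = 0, z_{0.9} = 1.282.
σ = (4.52 − 3.515)/(1.282 − (0)) = 0.784.
μ = 3.515 − (0)·0.784 = 3.515.

μ ≈ 3.515, σ ≈ 0.784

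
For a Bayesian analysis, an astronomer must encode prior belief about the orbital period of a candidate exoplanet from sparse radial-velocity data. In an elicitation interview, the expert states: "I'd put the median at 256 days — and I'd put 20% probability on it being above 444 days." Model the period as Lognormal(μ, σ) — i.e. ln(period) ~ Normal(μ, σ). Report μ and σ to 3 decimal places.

If T ~ Lognormal(μ,σ) then ln T ~ Normal(μ,σ), so the p-quantile of ln T is μ + z_p·σ.
ln(256) = 5.545 and ln(444) = 6.096; z_{0.5} = 0, z_{0.8} = 0.8416.
σ = (6.096 − 5.545)/(0.8416 − (0)) = 0.654.
μ = 5.545 − (0)·0.654 = 5.545.

μ ≈ 5.545, σ ≈ 0.654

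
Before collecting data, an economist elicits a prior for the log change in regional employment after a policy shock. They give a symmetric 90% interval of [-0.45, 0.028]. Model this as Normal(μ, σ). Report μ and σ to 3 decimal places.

μ = -0.211, σ = 0.145

A symmetric 90% interval runs μ ± z·σ with z = 1.645.
Half-width = 0.239, so σ = 0.239/1.645 = 0.145.
μ is the interval midpoint, -0.211.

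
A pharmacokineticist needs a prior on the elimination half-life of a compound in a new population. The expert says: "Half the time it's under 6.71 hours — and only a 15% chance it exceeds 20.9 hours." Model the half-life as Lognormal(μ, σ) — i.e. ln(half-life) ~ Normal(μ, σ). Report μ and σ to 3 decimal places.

If T ~ Lognormal(μ,σ) then ln T ~ Normal(μ,σ), so the p-quantile of ln T is μ + z_p·σ.
ln(6.71) = 1.904 and ln(20.9) = 3.04; z_{0.5} = 0, z_{0.85} = 1.036.
σ = (3.04 − 1.904)/(1.036 − (0)) = 1.096.
μ = 1.904 − (0)·1.096 = 1.904.

μ ≈ 1.904, σ ≈ 1.096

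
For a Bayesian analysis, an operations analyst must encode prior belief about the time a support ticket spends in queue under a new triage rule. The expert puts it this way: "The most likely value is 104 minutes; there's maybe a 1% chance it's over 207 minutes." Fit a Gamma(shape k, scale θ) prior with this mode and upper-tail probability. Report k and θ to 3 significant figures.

Gamma(k,θ) with k>1 has mode (k−1)θ, so θ = 104/(k−1).
Need P(X < 207) = 0.99 with θ tied to k this way. Start at k = 2, θ = 104: P(X<207) ≈ 0.591.
Too low — raise k to concentrate. Iterating converges to k ≈ 11.4.
Then θ = 104/(11.4−1) ≈ 10.

k ≈ 11.4, θ ≈ 10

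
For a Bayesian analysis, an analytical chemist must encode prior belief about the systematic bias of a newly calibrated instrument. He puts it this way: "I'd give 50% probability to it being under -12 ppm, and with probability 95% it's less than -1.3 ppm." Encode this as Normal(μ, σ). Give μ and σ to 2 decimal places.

The p-quantile of Normal(μ,σ) is μ + z_p·σ, with z_{0.5} = 0 and z_{0.95} = 1.645.
Eliminate σ: μ = (z₂·x₁ − z₁·x₂)/(z₂ − z₁) = (1.645·-12 − (0)·-1.3)/1.645 = -12.00.
Then σ = (x₂ − x₁)/(z₂ − z₁) = (-1.3 − -12)/1.645 = 6.51.

μ = -12.00, σ = 6.51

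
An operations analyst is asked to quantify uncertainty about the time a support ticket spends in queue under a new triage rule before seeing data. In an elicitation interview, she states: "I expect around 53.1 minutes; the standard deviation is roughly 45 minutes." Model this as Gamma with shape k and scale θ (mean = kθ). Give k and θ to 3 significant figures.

For Gamma(k, scale θ): mean = kθ, variance = kθ², so CV = 1/√k.
CV = SD/mean = 45/53.1 = 0.8475, hence k = 1/CV² = 1.39.
Then θ = mean/k = 53.1/1.39 = 38.1.

k ≈ 1.39, θ ≈ 38.1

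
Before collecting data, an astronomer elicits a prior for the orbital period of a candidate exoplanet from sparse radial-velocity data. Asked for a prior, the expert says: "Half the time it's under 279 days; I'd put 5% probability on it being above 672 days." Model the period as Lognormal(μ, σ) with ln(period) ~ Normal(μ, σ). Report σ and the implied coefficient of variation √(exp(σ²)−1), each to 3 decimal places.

If T ~ Lognormal(μ,σ) then ln T ~ Normal(μ,σ), so the p-quantile of ln T is μ + z_p·σ.
ln(279) = 5.631 and ln(672) = 6.51; z_{0.5} = 0, z_{0.95} = 1.645.
σ = (6.51 − 5.631)/(1.645 − (0)) = 0.534.
μ = 5.631 − (0)·0.534 = 5.631.
CV = √(exp(σ²)−1) = √(exp(0.2856)−1) = 0.575.

σ ≈ 0.534, CV ≈ 0.575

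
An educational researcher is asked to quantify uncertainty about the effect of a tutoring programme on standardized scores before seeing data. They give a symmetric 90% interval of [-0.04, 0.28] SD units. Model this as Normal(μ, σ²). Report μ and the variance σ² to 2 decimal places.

μ = 0.12, σ² = 0.01

A symmetric 90% interval runs μ ± z·σ with z = 1.645.
Half-width = 0.16, so σ = 0.16/1.645 = 0.097 and σ² = 0.01.
μ is the interval midpoint, 0.12.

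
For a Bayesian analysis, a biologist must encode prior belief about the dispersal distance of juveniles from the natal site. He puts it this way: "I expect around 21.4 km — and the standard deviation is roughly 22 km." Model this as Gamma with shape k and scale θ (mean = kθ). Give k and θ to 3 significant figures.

For Gamma(k, scale θ): mean = kθ, variance = kθ², so CV = 1/√k.
CV = SD/mean = 22/21.4 = 1.028, hence k = 1/CV² = 0.946.
Then θ = mean/k = 21.4/0.946 = 22.6.

k ≈ 0.946, θ ≈ 22.6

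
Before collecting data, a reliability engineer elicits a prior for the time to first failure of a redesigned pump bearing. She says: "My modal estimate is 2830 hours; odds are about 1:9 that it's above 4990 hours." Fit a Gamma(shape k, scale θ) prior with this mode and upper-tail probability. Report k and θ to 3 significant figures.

Gamma(k,θ) with k>1 has mode (k−1)θ, so θ = 2830/(k−1).
Need P(X < 4990) = 0.9 with θ tied to k this way. Start at k = 2, θ = 2830: P(X<4990) ≈ 0.526.
Too low — raise k to concentrate. Iterating converges to k ≈ 6.91.
Then θ = 2830/(6.91−1) ≈ 479.

k ≈ 6.91, θ ≈ 479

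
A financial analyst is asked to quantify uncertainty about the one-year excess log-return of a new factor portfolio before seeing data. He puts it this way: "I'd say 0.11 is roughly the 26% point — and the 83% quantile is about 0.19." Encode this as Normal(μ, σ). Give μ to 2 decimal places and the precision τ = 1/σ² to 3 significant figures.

For Normal(μ,σ), the p-quantile is μ + z_p·σ. Here z_{0.26} = -0.6433, z_{0.83} = 0.9542.
So 0.11 = μ − 0.6433σ and 0.19 = μ + 0.9542σ.
Subtracting: σ = (0.19 − 0.11)/(0.9542 − (-0.6433)) = 0.05.
Then μ = 0.11 − (-0.6433)·0.05 = 0.14.
Precision τ = 1/σ² = 1/0.05008² = 399.

μ = 0.14, τ = 399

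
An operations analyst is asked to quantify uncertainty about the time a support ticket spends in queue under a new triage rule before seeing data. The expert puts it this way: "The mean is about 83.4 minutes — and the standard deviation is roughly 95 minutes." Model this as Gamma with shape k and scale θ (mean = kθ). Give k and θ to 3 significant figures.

k ≈ 0.771, θ ≈ 108

For Gamma(k, scale θ): mean = kθ, variance = kθ², so CV = 1/√k.
CV = SD/mean = 95/83.4 = 1.139, hence k = 1/CV² = 0.771.
Then θ = mean/k = 83.4/0.771 = 108.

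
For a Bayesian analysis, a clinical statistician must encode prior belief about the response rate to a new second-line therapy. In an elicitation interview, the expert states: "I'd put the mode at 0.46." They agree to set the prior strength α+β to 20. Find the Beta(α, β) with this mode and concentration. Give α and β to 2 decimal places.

For α,β > 1 the Beta mode is (α−1)/(α+β−2). With α+β = 20, the mode is (α−1)/18.
Set (α−1)/18 = 0.46 → α = 1 + 0.46·18 = 9.28.
β = 20 − α = 10.72.

α = 9.28, β = 10.72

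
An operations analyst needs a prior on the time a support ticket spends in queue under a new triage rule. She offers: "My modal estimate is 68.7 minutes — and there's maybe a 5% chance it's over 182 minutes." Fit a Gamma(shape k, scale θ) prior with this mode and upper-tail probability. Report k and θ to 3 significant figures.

k ≈ 3.84, θ ≈ 24.2

Gamma(k,θ) with k>1 has mode (k−1)θ, so θ = 68.7/(k−1).
Need P(X < 182) = 0.95 with θ tied to k this way. Start at k = 2, θ = 68.7: P(X<182) ≈ 0.742.
Too low — raise k to concentrate. Iterating converges to k ≈ 3.84.
Then θ = 68.7/(3.84−1) ≈ 24.2.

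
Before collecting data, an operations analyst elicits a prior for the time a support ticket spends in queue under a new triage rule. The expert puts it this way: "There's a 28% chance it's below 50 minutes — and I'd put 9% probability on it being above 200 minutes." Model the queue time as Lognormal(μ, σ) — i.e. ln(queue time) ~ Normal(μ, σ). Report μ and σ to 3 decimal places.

μ ≈ 4.332, σ ≈ 0.721

If T ~ Lognormal(μ,σ) then ln T ~ Normal(μ,σ), so the p-quantile of ln T is μ + z_p·σ.
ln(50) = 3.912 and ln(200) = 5.298; z_{0.28} = -0.5828, z_{0.91} = 1.341.
σ = (5.298 − 3.912)/(1.341 − (-0.5828)) = 0.721.
μ = 3.912 − (-0.5828)·0.721 = 4.332.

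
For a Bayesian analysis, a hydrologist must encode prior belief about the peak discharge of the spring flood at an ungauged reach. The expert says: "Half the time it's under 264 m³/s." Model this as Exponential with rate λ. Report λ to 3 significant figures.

Exponential median = ln 2 / λ, so λ = ln 2 / 264.0 = 0.00263.

λ ≈ 0.00263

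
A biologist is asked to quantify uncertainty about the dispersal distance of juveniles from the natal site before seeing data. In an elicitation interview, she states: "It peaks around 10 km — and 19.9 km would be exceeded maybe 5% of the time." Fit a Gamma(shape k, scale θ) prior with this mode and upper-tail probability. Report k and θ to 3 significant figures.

k ≈ 6.85, θ ≈ 1.71

Gamma(k,θ) with k>1 has mode (k−1)θ, so θ = 10/(k−1).
Need P(X < 19.9) = 0.95 with θ tied to k this way. Start at k = 2, θ = 10: P(X<19.9) ≈ 0.591.
Too low — raise k to concentrate. Iterating converges to k ≈ 6.85.
Then θ = 10/(6.85−1) ≈ 1.71.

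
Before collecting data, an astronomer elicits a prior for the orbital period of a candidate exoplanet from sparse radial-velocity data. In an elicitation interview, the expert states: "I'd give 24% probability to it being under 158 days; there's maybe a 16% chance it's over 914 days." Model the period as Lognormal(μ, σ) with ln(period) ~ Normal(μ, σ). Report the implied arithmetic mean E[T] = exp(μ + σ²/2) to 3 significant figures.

If T ~ Lognormal(μ,σ) then ln T ~ Normal(μ,σ), so the p-quantile of ln T is μ + z_p·σ.
ln(158) = 5.063 and ln(914) = 6.818; z_{0.24} = -0.7063, z_{0.84} = 0.9945.
σ = (6.818 − 5.063)/(0.9945 − (-0.7063)) = 1.032.
μ = 5.063 − (-0.7063)·1.032 = 5.792.
E[T] = exp(μ + σ²/2) = exp(5.792 + 0.5325) = 558 days.

E[T] ≈ 558 days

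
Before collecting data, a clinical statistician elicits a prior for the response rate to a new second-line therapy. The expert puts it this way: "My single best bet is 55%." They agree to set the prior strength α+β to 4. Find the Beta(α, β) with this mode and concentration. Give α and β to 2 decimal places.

For α,β > 1 the Beta mode is (α−1)/(α+β−2). With α+β = 4, the mode is (α−1)/2.
Set (α−1)/2 = 0.55 → α = 1 + 0.55·2 = 2.10.
β = 4 − α = 1.90.

α = 2.10, β = 1.90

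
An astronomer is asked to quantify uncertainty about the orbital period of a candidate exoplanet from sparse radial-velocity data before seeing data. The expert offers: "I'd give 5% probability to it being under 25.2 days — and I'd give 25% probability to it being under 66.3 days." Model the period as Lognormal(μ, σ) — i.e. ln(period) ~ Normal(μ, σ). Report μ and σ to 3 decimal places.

If T ~ Lognormal(μ,σ) then ln T ~ Normal(μ,σ), so the p-quantile of ln T is μ + z_p·σ.
ln(25.2) = 3.227 and ln(66.3) = 4.194; z_{0.05} = -1.645, z_{0.25} = -0.6745.
σ = (4.194 − 3.227)/(-0.6745 − (-1.645)) = 0.997.
μ = 3.227 − (-1.645)·0.997 = 4.867.

μ ≈ 4.867, σ ≈ 0.997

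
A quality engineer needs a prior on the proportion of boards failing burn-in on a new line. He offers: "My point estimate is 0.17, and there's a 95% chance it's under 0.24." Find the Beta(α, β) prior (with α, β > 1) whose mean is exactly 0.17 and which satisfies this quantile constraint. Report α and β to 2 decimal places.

With mean 0.17 fixed, write α = 0.17s, β = 0.83s where s = α+β.
Need P(θ < 0.24) = 0.95 under Beta(0.17s, 0.83s). Normal approximation: (q−m)/√(m(1−m)/s) ≈ z_{0.95} = 1.64, so s ≈ 0.17·0.83·(1.64)²/(0.24−0.17)² = 77.9.
At s = 77.9: P(θ<0.24) ≈ 0.941. Adjusting to match 0.95 gives s ≈ 86.93.
So α = 0.17·86.93 ≈ 14.78, β = 0.83·86.93 ≈ 72.15.

α ≈ 14.78, β ≈ 72.15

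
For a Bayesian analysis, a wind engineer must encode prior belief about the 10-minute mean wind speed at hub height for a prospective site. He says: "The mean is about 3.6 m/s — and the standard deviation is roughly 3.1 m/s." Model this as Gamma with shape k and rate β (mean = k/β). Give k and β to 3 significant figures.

k ≈ 1.35, β ≈ 0.375

For Gamma(k, rate β): mean = k/β, variance = k/β², so CV = 1/√k.
CV = SD/mean = 3.1/3.6 = 0.8611, hence k = 1/CV² = 1.35.
Then β = k/mean = 1.35/3.6 = 0.375.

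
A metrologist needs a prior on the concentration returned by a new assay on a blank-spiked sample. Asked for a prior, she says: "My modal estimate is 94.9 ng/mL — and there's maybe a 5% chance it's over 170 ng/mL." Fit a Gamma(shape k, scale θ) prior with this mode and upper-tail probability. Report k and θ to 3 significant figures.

k ≈ 9.2, θ ≈ 11.6

Gamma(k,θ) with k>1 has mode (k−1)θ, so θ = 94.9/(k−1).
Need P(X < 170) = 0.95 with θ tied to k this way. Start at k = 2, θ = 94.9: P(X<170) ≈ 0.535.
Too low — raise k to concentrate. Iterating converges to k ≈ 9.2.
Then θ = 94.9/(9.2−1) ≈ 11.6.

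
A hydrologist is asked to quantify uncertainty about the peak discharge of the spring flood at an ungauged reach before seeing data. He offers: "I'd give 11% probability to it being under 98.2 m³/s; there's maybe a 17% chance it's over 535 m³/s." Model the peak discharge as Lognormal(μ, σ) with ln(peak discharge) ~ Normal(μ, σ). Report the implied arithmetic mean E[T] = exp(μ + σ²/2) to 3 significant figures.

If T ~ Lognormal(μ,σ) then ln T ~ Normal(μ,σ), so the p-quantile of ln T is μ + z_p·σ.
ln(98.2) = 4.587 and ln(535) = 6.282; z_{0.11} = -1.227, z_{0.83} = 0.9542.
σ = (6.282 − 4.587)/(0.9542 − (-1.227)) = 0.777.
μ = 4.587 − (-1.227)·0.777 = 5.541.
E[T] = exp(μ + σ²/2) = exp(5.541 + 0.3022) = 345 m³/s.

E[T] ≈ 345 m³/s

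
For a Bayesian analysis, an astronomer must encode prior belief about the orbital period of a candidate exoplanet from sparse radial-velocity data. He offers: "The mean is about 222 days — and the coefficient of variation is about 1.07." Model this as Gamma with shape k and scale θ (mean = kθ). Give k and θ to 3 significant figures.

k ≈ 0.873, θ ≈ 254

For Gamma(k, scale θ): mean = kθ, variance = kθ², so CV = 1/√k.
CV = 1.07, hence k = 1/CV² = 0.873.
Then θ = mean/k = 222/0.873 = 254.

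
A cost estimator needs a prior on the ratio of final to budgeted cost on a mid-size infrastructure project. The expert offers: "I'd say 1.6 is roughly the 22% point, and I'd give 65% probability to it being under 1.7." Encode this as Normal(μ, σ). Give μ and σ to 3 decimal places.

The p-quantile of Normal(μ,σ) is μ + z_p·σ, with z_{0.22} = -0.7722 and z_{0.65} = 0.3853.
Eliminate σ: μ = (z₂·x₁ − z₁·x₂)/(z₂ − z₁) = (0.3853·1.6 − (-0.7722)·1.7)/1.158 = 1.667.
Then σ = (x₂ − x₁)/(z₂ − z₁) = (1.7 − 1.6)/1.158 = 0.086.

μ = 1.667, σ = 0.086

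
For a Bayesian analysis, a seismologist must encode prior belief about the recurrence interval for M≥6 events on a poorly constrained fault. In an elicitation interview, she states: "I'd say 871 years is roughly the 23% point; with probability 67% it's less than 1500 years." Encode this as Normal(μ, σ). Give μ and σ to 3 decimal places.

For Normal(μ,σ), the p-quantile is μ + z_p·σ. Here z_{0.23} = -0.7388, z_{0.67} = 0.4399.
So 871 = μ − 0.7388σ and 1500 = μ + 0.4399σ.
Subtracting: σ = (1500 − 871)/(0.4399 − (-0.7388)) = 533.612.
Then μ = 871 − (-0.7388)·533.612 = 1265.257.

μ = 1265.257, σ = 533.612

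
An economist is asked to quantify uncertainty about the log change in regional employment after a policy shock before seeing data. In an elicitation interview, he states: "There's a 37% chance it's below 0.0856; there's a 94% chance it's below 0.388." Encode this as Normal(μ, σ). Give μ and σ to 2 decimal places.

μ = 0.14, σ = 0.16

For Normal(μ,σ), the p-quantile is μ + z_p·σ. Here z_{0.37} = -0.3319, z_{0.94} = 1.555.
So 0.0856 = μ − 0.3319σ and 0.388 = μ + 1.555σ.
Subtracting: σ = (0.388 − 0.0856)/(1.555 − (-0.3319)) = 0.16.
Then μ = 0.0856 − (-0.3319)·0.16 = 0.14.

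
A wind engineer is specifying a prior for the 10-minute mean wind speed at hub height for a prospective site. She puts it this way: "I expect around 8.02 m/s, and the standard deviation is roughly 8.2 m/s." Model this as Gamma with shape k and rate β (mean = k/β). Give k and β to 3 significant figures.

For Gamma(k, rate β): mean = k/β, variance = k/β², so CV = 1/√k.
CV = SD/mean = 8.2/8.02 = 1.022, hence k = 1/CV² = 0.957.
Then β = k/mean = 0.957/8.02 = 0.119.

k ≈ 0.957, β ≈ 0.119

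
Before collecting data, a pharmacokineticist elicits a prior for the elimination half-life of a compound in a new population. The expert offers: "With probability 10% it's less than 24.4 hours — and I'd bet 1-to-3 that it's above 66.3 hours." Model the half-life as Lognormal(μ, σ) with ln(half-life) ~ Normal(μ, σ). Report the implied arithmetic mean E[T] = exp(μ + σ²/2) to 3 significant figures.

E[T] ≈ 53.5 hours

If T ~ Lognormal(μ,σ) then ln T ~ Normal(μ,σ), so the p-quantile of ln T is μ + z_p·σ.
ln(24.4) = 3.195 and ln(66.3) = 4.194; z_{0.1} = -1.282, z_{0.75} = 0.6745.
σ = (4.194 − 3.195)/(0.6745 − (-1.282)) = 0.511.
μ = 3.195 − (-1.282)·0.511 = 3.850.
E[T] = exp(μ + σ²/2) = exp(3.850 + 0.1306) = 53.5 hours.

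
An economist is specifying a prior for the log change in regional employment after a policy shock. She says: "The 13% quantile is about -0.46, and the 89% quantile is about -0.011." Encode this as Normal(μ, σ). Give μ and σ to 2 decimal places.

The p-quantile of Normal(μ,σ) is μ + z_p·σ, with z_{0.13} = -1.126 and z_{0.89} = 1.227.
Eliminate σ: μ = (z₂·x₁ − z₁·x₂)/(z₂ − z₁) = (1.227·-0.46 − (-1.126)·-0.011)/2.353 = -0.25.
Then σ = (x₂ − x₁)/(z₂ − z₁) = (-0.011 − -0.46)/2.353 = 0.19.

μ = -0.25, σ = 0.19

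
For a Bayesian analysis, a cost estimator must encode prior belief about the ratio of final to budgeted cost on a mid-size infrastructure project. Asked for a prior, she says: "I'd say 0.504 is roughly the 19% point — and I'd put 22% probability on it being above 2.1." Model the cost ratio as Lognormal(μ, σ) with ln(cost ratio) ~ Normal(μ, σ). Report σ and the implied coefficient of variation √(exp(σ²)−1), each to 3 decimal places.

If T ~ Lognormal(μ,σ) then ln T ~ Normal(μ,σ), so the p-quantile of ln T is μ + z_p·σ.
ln(0.504) = -0.6852 and ln(2.1) = 0.7419; z_{0.19} = -0.8779, z_{0.78} = 0.7722.
σ = (0.7419 − -0.6852)/(0.7722 − (-0.8779)) = 0.865.
μ = -0.6852 − (-0.8779)·0.865 = 0.074.
CV = √(exp(σ²)−1) = √(exp(0.7480)−1) = 1.055.

σ ≈ 0.865, CV ≈ 1.055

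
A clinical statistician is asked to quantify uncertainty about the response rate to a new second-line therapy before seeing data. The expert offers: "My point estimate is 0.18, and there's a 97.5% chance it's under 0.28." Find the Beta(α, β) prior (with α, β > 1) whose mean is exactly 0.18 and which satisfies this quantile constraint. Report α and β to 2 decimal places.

With mean 0.18 fixed, write α = 0.18s, β = 0.82s where s = α+β.
Need P(θ < 0.28) = 0.975 under Beta(0.18s, 0.82s). Normal approximation: (q−m)/√(m(1−m)/s) ≈ z_{0.975} = 1.96, so s ≈ 0.18·0.82·(1.96)²/(0.28−0.18)² = 56.7.
At s = 56.7: P(θ<0.28) ≈ 0.965. Adjusting to match 0.975 gives s ≈ 66.65.
So α = 0.18·66.65 ≈ 12.00, β = 0.82·66.65 ≈ 54.65.

α ≈ 12.00, β ≈ 54.65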